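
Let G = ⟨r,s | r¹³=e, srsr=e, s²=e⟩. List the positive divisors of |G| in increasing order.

|G| = 26 = 2 · 13. By Lagrange's theorem the order of any subgroup divides 26; the divisors of 26 are 1, 2, 13, 26.

Answer: 1, 2, 13, 26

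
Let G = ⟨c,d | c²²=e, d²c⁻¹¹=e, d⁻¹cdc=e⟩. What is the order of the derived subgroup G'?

G' = [G, G] is generated by all commutators. The generator-pair commutators are: [c, d] = c².
The subgroup they normally generate is {e, c², c⁴, c⁶, c⁸, c¹⁰, c¹², c¹⁴, c¹⁶, c¹⁸, c²⁰}, of order 11.
Check: |G/G'| = 44/11 = 4 is the order of the abelianisation.

Answer: 11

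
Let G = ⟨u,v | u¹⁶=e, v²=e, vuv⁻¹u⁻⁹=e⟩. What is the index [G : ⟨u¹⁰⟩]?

First find ord(u¹⁰) by computing successive powers:
  (u¹⁰)¹ = u¹⁰, (u¹⁰)² = u⁴, (u¹⁰)³ = u¹⁴, (u¹⁰)⁴ = u⁸, (u¹⁰)⁵ = u², (u¹⁰)⁶ = u¹², (u¹⁰)⁷ = u⁶, (u¹⁰)⁸ = e.
So |⟨u¹⁰⟩| = ord(u¹⁰) = 8. With |G| = 32, by Lagrange [G : ⟨u¹⁰⟩] = 32/8 = 4.

Answer: 4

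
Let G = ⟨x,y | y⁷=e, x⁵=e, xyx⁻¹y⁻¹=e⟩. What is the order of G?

Enumerate words in the generators, reducing via the relations: the distinct elements are
  {e, x, y, xy, x², x³, x⁴, y², y³, y⁴, y⁵, y⁶, xy², xy³, xy⁴, xy⁵, xy⁶, x²y, x³y, x⁴y, x²y², x²y³, x²y⁴, x²y⁵, x²y⁶, x³y², x³y³, x³y⁴, x³y⁵, x³y⁶, x⁴y², x⁴y³, x⁴y⁴, x⁴y⁵, x⁴y⁶}.
No further products give new elements, so |G| = 35.

Answer: 35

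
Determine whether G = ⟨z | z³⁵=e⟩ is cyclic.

|G| = 35. The element z has order 35 (its powers give 35 distinct elements), so ⟨z⟩ = G and G is cyclic.

Answer: Yes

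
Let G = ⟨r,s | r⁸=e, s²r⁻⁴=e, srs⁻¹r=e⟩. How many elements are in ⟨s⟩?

|⟨s⟩| equals the order of s. Compute successive powers until reaching e:
  s¹ = s, s² = r⁴, s³ = s⁻¹, s⁴ = e.
The smallest positive k with sᵏ = e is 4, so |⟨s⟩| = 4.

Answer: 4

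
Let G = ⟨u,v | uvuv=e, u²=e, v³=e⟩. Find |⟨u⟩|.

|⟨u⟩| equals the order of u. Compute successive powers until reaching e:
  u¹ = u, u² = e.
The smallest positive k with uᵏ = e is 2, so |⟨u⟩| = 2.

Answer: 2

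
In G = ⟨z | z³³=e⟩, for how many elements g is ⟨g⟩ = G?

G is cyclic of order 33. An element generates G iff its order is 33, and a cyclic group of order 33 has exactly φ(33) = 20 such elements.

Answer: 20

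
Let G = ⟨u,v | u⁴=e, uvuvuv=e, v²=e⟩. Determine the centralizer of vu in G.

⟨vu⟩ ⊆ C_G(vu) since powers of vu commute with vu; so |C_G(vu)| ≥ |⟨vu⟩| = 3.
By orbit–stabilizer, |C_G(vu)| = |G| / |conj. class of vu| = 24 / 8 = 3.
The 3 elements commuting with vu are {e, u³v, vu}.

Answer: {e, u³v, vu}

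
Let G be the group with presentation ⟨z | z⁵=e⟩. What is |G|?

G is generated by a single element, so G is cyclic. The relator gives z⁵ = e and no smaller power is forced to be e, so the 5 powers {e, z, z², z³, z⁴} are distinct. Hence |G| = 5.

Answer: 5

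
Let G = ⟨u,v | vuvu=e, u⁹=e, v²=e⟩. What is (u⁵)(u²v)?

Compute (u⁵) · (u²v) by multiplying left to right and reducing via the relations at each step:
  (u⁵) · u² = u⁷
  (u⁷) · v = u⁷v

Answer: u⁷v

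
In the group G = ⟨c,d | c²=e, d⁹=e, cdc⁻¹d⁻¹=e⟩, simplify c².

Compute successive powers of c, reducing at each step:
  c²: c · c = e

Answer: e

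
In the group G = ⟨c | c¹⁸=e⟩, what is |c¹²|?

Compute successive powers until reaching e:
  (c¹²)¹ = c¹², (c¹²)² = c⁶, (c¹²)³ = e.
The smallest positive k with (c¹²)ᵏ = e is 3.

Answer: 3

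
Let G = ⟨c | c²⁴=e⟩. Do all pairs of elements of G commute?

G has a single generator, so G is cyclic and hence abelian.

Answer: Yes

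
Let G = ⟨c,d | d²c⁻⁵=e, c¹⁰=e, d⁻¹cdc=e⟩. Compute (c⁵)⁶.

Compute successive powers of (c⁵), reducing at each step:
  (c⁵)²: (c⁵) · c⁵ = e
  (c⁵)³: e · c⁵ = c⁵
  (c⁵)⁴: (c⁵) · c⁵ = e
  (c⁵)⁵: e · c⁵ = c⁵
  (c⁵)⁶: (c⁵) · c⁵ = e

Answer: e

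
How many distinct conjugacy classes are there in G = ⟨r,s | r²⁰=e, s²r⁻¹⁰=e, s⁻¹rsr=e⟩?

The conjugacy classes (representative and size) are:
  [e] (size 1), [r] (size 2), [r²] (size 2), [r³] (size 2), [r⁴] (size 2), [r⁵] (size 2), [r¹⁴] (size 2), [r⁷] (size 2), [r⁸] (size 2), [r¹¹] (size 2), [r¹⁰] (size 1), [r²s⁻¹] (size 10), [r⁹s] (size 10).
Class equation: 1 + 2 + 2 + 2 + 2 + 2 + 2 + 2 + 2 + 2 + 1 + 10 + 10 = 40 = |G|. So G has 13 conjugacy classes.

Answer: 13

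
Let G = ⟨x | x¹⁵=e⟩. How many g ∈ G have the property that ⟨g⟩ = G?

G is cyclic of order 15. An element generates G iff its order is 15, and a cyclic group of order 15 has exactly φ(15) = 8 such elements.

Answer: 8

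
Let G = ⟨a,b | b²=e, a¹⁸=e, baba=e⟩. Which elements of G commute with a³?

⟨a³⟩ ⊆ C_G(a³) since powers of a³ commute with a³; so |C_G(a³)| ≥ |⟨a³⟩| = 6.
By orbit–stabilizer, |C_G(a³)| = |G| / |conj. class of a³| = 36 / 2 = 18.
The 18 elements commuting with a³ are {e, a, a², a³, a⁴, a⁵, a⁶, a⁷, a⁸, a⁹, a¹⁰, a¹¹, a¹², a¹³, a¹⁴, a¹⁵, a¹⁶, a¹⁷}.

Answer: {e, a, a², a³, a⁴, a⁵, a⁶, a⁷, a⁸, a⁹, a¹⁰, a¹¹, a¹², a¹³, a¹⁴, a¹⁵, a¹⁶, a¹⁷}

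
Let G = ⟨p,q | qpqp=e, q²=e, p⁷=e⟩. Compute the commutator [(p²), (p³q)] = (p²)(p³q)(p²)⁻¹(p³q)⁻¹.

[(p²), (p³q)] = (p²)·(p³q)·(p²)⁻¹·(p³q)⁻¹.
  (p²) · (p³q) = p⁵q
  (p⁵q) · (p⁵) = q
  q · (p³q) = p⁴

Answer: p⁴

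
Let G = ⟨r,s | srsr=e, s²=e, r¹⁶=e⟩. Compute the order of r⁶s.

Compute successive powers until reaching e:
  (r⁶s)¹ = r⁶s, (r⁶s)² = e.
The smallest positive k with (r⁶s)ᵏ = e is 2.

Answer: 2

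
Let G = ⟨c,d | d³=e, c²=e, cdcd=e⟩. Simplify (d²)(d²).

Compute (d²) · (d²) by multiplying left to right and reducing via the relations at each step:
  (d²) · d² = d

Answer: d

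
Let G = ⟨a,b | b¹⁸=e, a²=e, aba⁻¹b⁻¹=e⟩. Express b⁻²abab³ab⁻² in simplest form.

Multiply left to right, reducing at each step:
  (b¹⁶) · a = ab¹⁶
  (ab¹⁶) · b = ab¹⁷
  (ab¹⁷) · a = b¹⁷
  (b¹⁷) · b³ = b²
  (b²) · a = ab²
  (ab²) · b⁻² = a

Answer: a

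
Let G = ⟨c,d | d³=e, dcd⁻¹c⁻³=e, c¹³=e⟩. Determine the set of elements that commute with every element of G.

An element z ∈ Z(G) iff z commutes with every generator.
For example e is central: e·c = c = c·e; e·d = d = d·e.
Whereas c ∉ Z(G) since c·d = cd ≠ c³d = d·c.
Checking each of the 39 elements this way gives Z(G) = {e}, of order 1.

Answer: {e}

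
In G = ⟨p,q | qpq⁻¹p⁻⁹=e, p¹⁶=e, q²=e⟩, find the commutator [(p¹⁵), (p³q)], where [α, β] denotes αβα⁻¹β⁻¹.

[(p¹⁵), (p³q)] = (p¹⁵)·(p³q)·(p¹⁵)⁻¹·(p³q)⁻¹.
  (p¹⁵) · (p³q) = p²q
  (p²q) · p = p¹¹q
  (p¹¹q) · (p⁵q) = p⁸

Answer: p⁸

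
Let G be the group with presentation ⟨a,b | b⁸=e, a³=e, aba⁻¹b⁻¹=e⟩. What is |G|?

Enumerate words in the generators, reducing via the relations: the distinct elements are
  {a, b, e, ab, a², b², b³, b⁴, b⁵, b⁶, b⁷, ab², ab³, ab⁴, ab⁵, ab⁶, ab⁷, a²b, a²b², a²b³, a²b⁴, a²b⁵, a²b⁶, a²b⁷}.
No further products give new elements, so |G| = 24.

Answer: 24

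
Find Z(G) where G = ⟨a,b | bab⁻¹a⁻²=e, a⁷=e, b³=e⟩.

An element z ∈ Z(G) iff z commutes with every generator.
For example e is central: e·a = a = a·e; e·b = b = b·e.
Whereas a ∉ Z(G) since a·b = ab ≠ a²b = b·a.
Checking each of the 21 elements this way gives Z(G) = {e}, of order 1.

Answer: {e}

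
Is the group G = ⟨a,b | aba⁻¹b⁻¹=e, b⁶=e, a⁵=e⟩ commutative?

Each pair of generators commutes: a·b = ab = b·a. Since the generators pairwise commute, every element of G commutes with every other, so G is abelian.

Answer: Yes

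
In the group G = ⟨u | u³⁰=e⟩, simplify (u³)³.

Compute successive powers of (u³), reducing at each step:
  (u³)²: (u³) · u³ = u⁶
  (u³)³: (u⁶) · u³ = u⁹

Answer: u⁹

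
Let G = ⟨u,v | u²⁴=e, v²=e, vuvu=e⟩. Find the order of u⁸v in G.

Compute successive powers until reaching e:
  (u⁸v)¹ = u⁸v, (u⁸v)² = e.
The smallest positive k with (u⁸v)ᵏ = e is 2.

Answer: 2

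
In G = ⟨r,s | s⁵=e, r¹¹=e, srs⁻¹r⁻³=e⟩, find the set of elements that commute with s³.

⟨s³⟩ ⊆ C_G(s³) since powers of s³ commute with s³; so |C_G(s³)| ≥ |⟨s³⟩| = 5.
By orbit–stabilizer, |C_G(s³)| = |G| / |conj. class of s³| = 55 / 11 = 5.
The 5 elements commuting with s³ are {e, s, s², s³, s⁴}.

Answer: {e, s, s², s³, s⁴}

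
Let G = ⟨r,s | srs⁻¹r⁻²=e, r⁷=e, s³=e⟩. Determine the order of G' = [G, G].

G' = [G, G] is generated by all commutators. The generator-pair commutators are: [r, s] = r⁶.
The subgroup they normally generate is {e, r, r², r³, r⁴, r⁵, r⁶}, of order 7.
Check: |G/G'| = 21/7 = 3 is the order of the abelianisation.

Answer: 7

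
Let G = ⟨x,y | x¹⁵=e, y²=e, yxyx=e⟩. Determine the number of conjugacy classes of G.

The conjugacy classes (representative and size) are:
  [e] (size 1), [x¹⁴] (size 2), [x²] (size 2), [x³] (size 2), [x⁴] (size 2), [x¹⁰] (size 2), [x⁹] (size 2), [x⁷] (size 2), [x¹³y] (size 15).
Class equation: 1 + 2 + 2 + 2 + 2 + 2 + 2 + 2 + 15 = 30 = |G|. So G has 9 conjugacy classes.

Answer: 9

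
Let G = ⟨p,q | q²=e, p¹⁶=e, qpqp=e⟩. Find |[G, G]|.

G' = [G, G] is generated by all commutators. The generator-pair commutators are: [p, q] = p².
The subgroup they normally generate is {e, p², p⁴, p⁶, p⁸, p¹⁰, p¹², p¹⁴}, of order 8.
Check: |G/G'| = 32/8 = 4 is the order of the abelianisation.

Answer: 8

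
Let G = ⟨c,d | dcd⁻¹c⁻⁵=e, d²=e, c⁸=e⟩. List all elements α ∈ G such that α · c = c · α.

⟨c⟩ ⊆ C_G(c) since powers of c commute with c; so |C_G(c)| ≥ |⟨c⟩| = 8.
By orbit–stabilizer, |C_G(c)| = |G| / |conj. class of c| = 16 / 2 = 8.
The 8 elements commuting with c are {e, c, c², c³, c⁴, c⁵, c⁶, c⁷}.

Answer: {e, c, c², c³, c⁴, c⁵, c⁶, c⁷}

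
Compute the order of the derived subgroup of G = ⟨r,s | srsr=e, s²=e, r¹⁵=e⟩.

G' = [G, G] is generated by all commutators. The generator-pair commutators are: [r, s] = r².
The subgroup they normally generate is {e, r, r², r³, r⁴, r⁵, r⁶, r⁷, r⁸, r⁹, r¹⁰, r¹¹, r¹², r¹³, r¹⁴}, of order 15.
Check: |G/G'| = 30/15 = 2 is the order of the abelianisation.

Answer: 15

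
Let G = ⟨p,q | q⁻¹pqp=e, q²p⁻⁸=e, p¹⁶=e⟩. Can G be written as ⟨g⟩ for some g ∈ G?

Every cyclic group is abelian. But p·q = pq while q·p = p⁷q⁻¹, so p·q ≠ q·p and G is not abelian. Hence G is not cyclic.

Answer: No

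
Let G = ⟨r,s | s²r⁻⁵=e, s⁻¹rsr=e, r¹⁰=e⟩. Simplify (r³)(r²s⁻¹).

Compute (r³) · (r²s⁻¹) by multiplying left to right and reducing via the relations at each step:
  (r³) · r² = r⁵
  (r⁵) · s⁻¹ = s

Answer: s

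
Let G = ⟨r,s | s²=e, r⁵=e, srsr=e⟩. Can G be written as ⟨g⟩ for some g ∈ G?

Every cyclic group is abelian. But r·s = rs while s·r = r⁴s, so r·s ≠ s·r and G is not abelian. Hence G is not cyclic.

Answer: No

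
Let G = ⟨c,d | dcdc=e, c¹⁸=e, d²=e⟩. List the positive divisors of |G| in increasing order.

|G| = 36 = 2² · 3². By Lagrange's theorem the order of any subgroup divides 36; the divisors of 36 are 1, 2, 3, 4, 6, 9, 12, 18, 36.

Answer: 1, 2, 3, 4, 6, 9, 12, 18, 36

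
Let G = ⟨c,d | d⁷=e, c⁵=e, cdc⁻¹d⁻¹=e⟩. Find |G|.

Enumerate words in the generators, reducing via the relations: the distinct elements are
  {c, d, e, cd, c², c³, c⁴, d², d³, d⁴, d⁵, d⁶, cd², cd³, cd⁴, cd⁵, cd⁶, c²d, c³d, c⁴d, c²d², c²d³, c²d⁴, c²d⁵, c²d⁶, c³d², c³d³, c³d⁴, c³d⁵, c³d⁶, c⁴d², c⁴d³, c⁴d⁴, c⁴d⁵, c⁴d⁶}.
No further products give new elements, so |G| = 35.

Answer: 35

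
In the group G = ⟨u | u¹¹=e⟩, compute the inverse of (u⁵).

The order of (u⁵) is 11 (smallest k with (u⁵)ᵏ = e), so (u⁵)⁻¹ = (u⁵)¹⁰ = u⁶.
Check: (u⁵) · (u⁶) → (u⁵) · u⁶ = e, giving e as required.

Answer: u⁶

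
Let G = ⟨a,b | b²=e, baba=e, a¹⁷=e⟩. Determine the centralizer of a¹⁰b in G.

⟨a¹⁰b⟩ ⊆ C_G(a¹⁰b) since powers of a¹⁰b commute with a¹⁰b; so |C_G(a¹⁰b)| ≥ |⟨a¹⁰b⟩| = 2.
By orbit–stabilizer, |C_G(a¹⁰b)| = |G| / |conj. class of a¹⁰b| = 34 / 17 = 2.
The 2 elements commuting with a¹⁰b are {e, a¹⁰b}.

Answer: {e, a¹⁰b}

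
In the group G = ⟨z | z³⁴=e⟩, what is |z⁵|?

Compute successive powers until reaching e:
  (z⁵)¹ = z⁵, (z⁵)² = z¹⁰, (z⁵)³ = z¹⁵, (z⁵)⁴ = z²⁰, (z⁵)⁵ = z²⁵, (z⁵)⁶ = z³⁰, (z⁵)⁷ = z, (z⁵)⁸ = z⁶, (z⁵)⁹ = z¹¹, (z⁵)¹⁰ = z¹⁶, (z⁵)¹¹ = z²¹, (z⁵)¹² = z²⁶, (z⁵)¹³ = z³¹, (z⁵)¹⁴ = z², (z⁵)¹⁵ = z⁷, (z⁵)¹⁶ = z¹², (z⁵)¹⁷ = z¹⁷, (z⁵)¹⁸ = z²², (z⁵)¹⁹ = z²⁷, (z⁵)²⁰ = z³², (z⁵)²¹ = z³, (z⁵)²² = z⁸, (z⁵)²³ = z¹³, (z⁵)²⁴ = z¹⁸, (z⁵)²⁵ = z²³, (z⁵)²⁶ = z²⁸, (z⁵)²⁷ = z³³, (z⁵)²⁸ = z⁴, (z⁵)²⁹ = z⁹, (z⁵)³⁰ = z¹⁴, (z⁵)³¹ = z¹⁹, (z⁵)³² = z²⁴, (z⁵)³³ = z²⁹, (z⁵)³⁴ = e.
The smallest positive k with (z⁵)ᵏ = e is 34.

Answer: 34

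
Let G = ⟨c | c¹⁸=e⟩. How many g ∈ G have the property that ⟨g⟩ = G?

G is cyclic of order 18. An element generates G iff its order is 18, and a cyclic group of order 18 has exactly φ(18) = 6 such elements.

Answer: 6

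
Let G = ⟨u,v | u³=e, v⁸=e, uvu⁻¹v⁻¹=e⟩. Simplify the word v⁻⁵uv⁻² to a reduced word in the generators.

Multiply left to right, reducing at each step:
  (v³) · u = uv³
  (uv³) · v⁻² = uv

Answer: uv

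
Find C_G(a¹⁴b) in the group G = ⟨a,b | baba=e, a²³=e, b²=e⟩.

⟨a¹⁴b⟩ ⊆ C_G(a¹⁴b) since powers of a¹⁴b commute with a¹⁴b; so |C_G(a¹⁴b)| ≥ |⟨a¹⁴b⟩| = 2.
By orbit–stabilizer, |C_G(a¹⁴b)| = |G| / |conj. class of a¹⁴b| = 46 / 23 = 2.
The 2 elements commuting with a¹⁴b are {e, a¹⁴b}.

Answer: {e, a¹⁴b}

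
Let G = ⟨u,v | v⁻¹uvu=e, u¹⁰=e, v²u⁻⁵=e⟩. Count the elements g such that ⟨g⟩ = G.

⟨g⟩ = G would require ord(g) = |G| = 20, but the maximum element order in G is 10 < 20. So G is not cyclic and no single element generates it: the count is 0.

Answer: 0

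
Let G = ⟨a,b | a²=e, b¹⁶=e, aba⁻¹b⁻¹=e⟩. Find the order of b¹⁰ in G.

Compute successive powers until reaching e:
  (b¹⁰)¹ = b¹⁰, (b¹⁰)² = b⁴, (b¹⁰)³ = b¹⁴, (b¹⁰)⁴ = b⁸, (b¹⁰)⁵ = b², (b¹⁰)⁶ = b¹², (b¹⁰)⁷ = b⁶, (b¹⁰)⁸ = e.
The smallest positive k with (b¹⁰)ᵏ = e is 8.

Answer: 8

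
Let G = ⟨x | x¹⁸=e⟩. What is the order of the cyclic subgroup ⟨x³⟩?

|⟨x³⟩| equals the order of x³. Compute successive powers until reaching e:
  (x³)¹ = x³, (x³)² = x⁶, (x³)³ = x⁹, (x³)⁴ = x¹², (x³)⁵ = x¹⁵, (x³)⁶ = e.
The smallest positive k with (x³)ᵏ = e is 6, so |⟨x³⟩| = 6.

Answer: 6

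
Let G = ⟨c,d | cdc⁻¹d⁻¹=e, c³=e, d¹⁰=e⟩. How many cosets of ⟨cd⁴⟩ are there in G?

First find ord(cd⁴) by computing successive powers:
  (cd⁴)¹ = cd⁴, (cd⁴)² = c²d⁸, (cd⁴)³ = d², (cd⁴)⁴ = cd⁶, (cd⁴)⁵ = c², (cd⁴)⁶ = d⁴, (cd⁴)⁷ = cd⁸, (cd⁴)⁸ = c²d², (cd⁴)⁹ = d⁶, (cd⁴)¹⁰ = c, (cd⁴)¹¹ = c²d⁴, (cd⁴)¹² = d⁸, (cd⁴)¹³ = cd², (cd⁴)¹⁴ = c²d⁶, (cd⁴)¹⁵ = e.
So |⟨cd⁴⟩| = ord(cd⁴) = 15. With |G| = 30, by Lagrange [G : ⟨cd⁴⟩] = 30/15 = 2.

Answer: 2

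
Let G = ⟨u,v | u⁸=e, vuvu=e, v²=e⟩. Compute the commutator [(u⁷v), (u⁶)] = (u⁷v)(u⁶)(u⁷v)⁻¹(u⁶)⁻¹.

[(u⁷v), (u⁶)] = (u⁷v)·(u⁶)·(u⁷v)⁻¹·(u⁶)⁻¹.
  (u⁷v) · (u⁶) = uv
  (uv) · (u⁷v) = u²
  (u²) · (u²) = u⁴

Answer: u⁴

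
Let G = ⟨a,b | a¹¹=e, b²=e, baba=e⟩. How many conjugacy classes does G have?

The conjugacy classes (representative and size) are:
  [e] (size 1), [a¹⁰] (size 2), [a²] (size 2), [a³] (size 2), [a⁷] (size 2), [a⁶] (size 2), [a²b] (size 11).
Class equation: 1 + 2 + 2 + 2 + 2 + 2 + 11 = 22 = |G|. So G has 7 conjugacy classes.

Answer: 7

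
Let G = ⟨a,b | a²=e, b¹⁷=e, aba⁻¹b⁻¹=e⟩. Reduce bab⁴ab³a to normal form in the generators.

Multiply left to right, reducing at each step:
  b · a = ab
  (ab) · b⁴ = ab⁵
  (ab⁵) · a = b⁵
  (b⁵) · b³ = b⁸
  (b⁸) · a = ab⁸

Answer: ab⁸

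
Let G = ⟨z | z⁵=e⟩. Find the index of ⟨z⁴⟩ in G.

First find ord(z⁴) by computing successive powers:
  (z⁴)¹ = z⁴, (z⁴)² = z³, (z⁴)³ = z², (z⁴)⁴ = z, (z⁴)⁵ = e.
So |⟨z⁴⟩| = ord(z⁴) = 5. With |G| = 5, by Lagrange [G : ⟨z⁴⟩] = 5/5 = 1.

Answer: 1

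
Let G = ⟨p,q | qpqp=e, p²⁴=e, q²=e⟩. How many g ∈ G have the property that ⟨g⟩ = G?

⟨g⟩ = G would require ord(g) = |G| = 48, but the maximum element order in G is 24 < 48. So G is not cyclic and no single element generates it: the count is 0.

Answer: 0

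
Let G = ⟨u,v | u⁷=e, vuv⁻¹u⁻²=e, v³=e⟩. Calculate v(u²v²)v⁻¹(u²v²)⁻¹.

[v, (u²v²)] = v·(u²v²)·v⁻¹·(u²v²)⁻¹.
  v · (u²v²) = u⁴
  (u⁴) · (v²) = u⁴v²
  (u⁴v²) · (u³v) = u²

Answer: u²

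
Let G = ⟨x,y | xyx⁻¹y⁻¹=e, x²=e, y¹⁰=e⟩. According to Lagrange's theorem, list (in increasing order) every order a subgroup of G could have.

|G| = 20 = 2² · 5. By Lagrange's theorem the order of any subgroup divides 20; the divisors of 20 are 1, 2, 4, 5, 10, 20.

Answer: 1, 2, 4, 5, 10, 20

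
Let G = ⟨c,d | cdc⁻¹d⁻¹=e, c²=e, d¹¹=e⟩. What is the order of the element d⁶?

Compute successive powers until reaching e:
  (d⁶)¹ = d⁶, (d⁶)² = d, (d⁶)³ = d⁷, (d⁶)⁴ = d², (d⁶)⁵ = d⁸, (d⁶)⁶ = d³, (d⁶)⁷ = d⁹, (d⁶)⁸ = d⁴, (d⁶)⁹ = d¹⁰, (d⁶)¹⁰ = d⁵, (d⁶)¹¹ = e.
The smallest positive k with (d⁶)ᵏ = e is 11.

Answer: 11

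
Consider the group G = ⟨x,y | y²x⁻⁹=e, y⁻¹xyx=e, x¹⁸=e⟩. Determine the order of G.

Enumerate words in the generators, reducing via the relations: the distinct elements are
  {e, x, y, xy, x², x³, x⁴, x⁵, x⁶, x⁷, x⁸, x⁹, x²y, x³y, x¹², x¹³, x¹¹, x¹⁰, x¹⁴, x¹⁵, x¹⁶, x¹⁷, x⁴y, x⁵y, x⁶y, x⁷y, x⁸y, y⁻¹, xy⁻¹, x²y⁻¹, x³y⁻¹, x⁴y⁻¹, x⁵y⁻¹, x⁶y⁻¹, x⁷y⁻¹, x⁸y⁻¹}.
No further products give new elements, so |G| = 36.

Answer: 36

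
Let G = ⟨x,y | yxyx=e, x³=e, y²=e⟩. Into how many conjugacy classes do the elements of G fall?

The conjugacy classes (representative and size) are:
  [e] (size 1), [x] (size 2), [xy] (size 3).
Class equation: 1 + 2 + 3 = 6 = |G|. So G has 3 conjugacy classes.

Answer: 3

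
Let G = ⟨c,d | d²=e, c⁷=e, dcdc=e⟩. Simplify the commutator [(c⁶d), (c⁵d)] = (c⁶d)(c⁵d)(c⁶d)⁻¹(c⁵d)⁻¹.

[(c⁶d), (c⁵d)] = (c⁶d)·(c⁵d)·(c⁶d)⁻¹·(c⁵d)⁻¹.
  (c⁶d) · (c⁵d) = c
  c · (c⁶d) = d
  d · (c⁵d) = c²

Answer: c²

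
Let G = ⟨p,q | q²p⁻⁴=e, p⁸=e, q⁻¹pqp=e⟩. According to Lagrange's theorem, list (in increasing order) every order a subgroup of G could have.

|G| = 16 = 2⁴. By Lagrange's theorem the order of any subgroup divides 16; the divisors of 16 are 1, 2, 4, 8, 16.

Answer: 1, 2, 4, 8, 16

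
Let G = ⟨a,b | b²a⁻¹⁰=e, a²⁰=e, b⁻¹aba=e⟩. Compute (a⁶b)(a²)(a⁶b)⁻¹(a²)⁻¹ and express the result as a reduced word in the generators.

[(a⁶b), (a²)] = (a⁶b)·(a²)·(a⁶b)⁻¹·(a²)⁻¹.
  (a⁶b) · (a²) = a⁴b
  (a⁴b) · (a⁶b⁻¹) = a¹⁸
  (a¹⁸) · (a¹⁸) = a¹⁶

Answer: a¹⁶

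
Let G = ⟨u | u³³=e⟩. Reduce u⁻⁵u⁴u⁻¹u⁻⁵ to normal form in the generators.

Multiply left to right, reducing at each step:
  (u²⁸) · u⁴ = u³²
  (u³²) · u⁻¹ = u³¹
  (u³¹) · u⁻⁵ = u²⁶

Answer: u²⁶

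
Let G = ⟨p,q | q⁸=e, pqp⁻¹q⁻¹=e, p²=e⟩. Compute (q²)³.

Compute successive powers of (q²), reducing at each step:
  (q²)²: (q²) · q² = q⁴
  (q²)³: (q⁴) · q² = q⁶

Answer: q⁶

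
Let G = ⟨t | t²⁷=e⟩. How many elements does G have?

G is generated by a single element, so G is cyclic. The relator gives t²⁷ = e and no smaller power is forced to be e, so the 27 powers {e, t, t², t³, t⁴, t⁵, t⁶, t⁷, t⁸, t⁹, t²², t²³, t²¹, t²⁰, t²⁴, t²⁵, t²⁶, t¹², t¹³, t¹¹, t¹⁰, t¹⁴, t¹⁵, t¹⁶, t¹⁷, t¹⁸, t¹⁹} are distinct. Hence |G| = 27.

Answer: 27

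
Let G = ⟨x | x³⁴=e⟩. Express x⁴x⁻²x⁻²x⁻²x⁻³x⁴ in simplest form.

Multiply left to right, reducing at each step:
  (x⁴) · x⁻² = x²
  (x²) · x⁻² = e
  e · x⁻² = x³²
  (x³²) · x⁻³ = x²⁹
  (x²⁹) · x⁴ = x³³

Answer: x³³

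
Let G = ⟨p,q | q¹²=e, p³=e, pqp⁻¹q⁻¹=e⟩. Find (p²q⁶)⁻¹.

The order of (p²q⁶) is 6 (smallest k with (p²q⁶)ᵏ = e), so (p²q⁶)⁻¹ = (p²q⁶)⁵ = pq⁶.
Check: (p²q⁶) · (pq⁶) → (p²q⁶) · p = q⁶;   (q⁶) · q⁶ = e, giving e as required.

Answer: pq⁶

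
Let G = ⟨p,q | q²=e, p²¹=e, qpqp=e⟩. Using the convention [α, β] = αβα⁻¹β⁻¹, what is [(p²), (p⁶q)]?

[(p²), (p⁶q)] = (p²)·(p⁶q)·(p²)⁻¹·(p⁶q)⁻¹.
  (p²) · (p⁶q) = p⁸q
  (p⁸q) · (p¹⁹) = p¹⁰q
  (p¹⁰q) · (p⁶q) = p⁴

Answer: p⁴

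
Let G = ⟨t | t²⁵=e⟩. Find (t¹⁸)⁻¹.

The order of (t¹⁸) is 25 (smallest k with (t¹⁸)ᵏ = e), so (t¹⁸)⁻¹ = (t¹⁸)²⁴ = t⁷.
Check: (t¹⁸) · (t⁷) → (t¹⁸) · t⁷ = e, giving e as required.

Answer: t⁷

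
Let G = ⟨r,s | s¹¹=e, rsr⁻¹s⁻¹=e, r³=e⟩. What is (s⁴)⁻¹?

The order of (s⁴) is 11 (smallest k with (s⁴)ᵏ = e), so (s⁴)⁻¹ = (s⁴)¹⁰ = s⁷.
Check: (s⁴) · (s⁷) → (s⁴) · s⁷ = e, giving e as required.

Answer: s⁷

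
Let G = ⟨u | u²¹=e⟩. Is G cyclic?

|G| = 21. The element u has order 21 (its powers give 21 distinct elements), so ⟨u⟩ = G and G is cyclic.

Answer: Yes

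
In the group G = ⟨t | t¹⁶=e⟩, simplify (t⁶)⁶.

Compute successive powers of (t⁶), reducing at each step:
  (t⁶)²: (t⁶) · t⁶ = t¹²
  (t⁶)³: (t¹²) · t⁶ = t²
  (t⁶)⁴: (t²) · t⁶ = t⁸
  (t⁶)⁵: (t⁸) · t⁶ = t¹⁴
  (t⁶)⁶: (t¹⁴) · t⁶ = t⁴

Answer: t⁴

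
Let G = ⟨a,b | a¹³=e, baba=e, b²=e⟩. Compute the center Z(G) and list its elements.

An element z ∈ Z(G) iff z commutes with every generator.
For example e is central: e·a = a = a·e; e·b = b = b·e.
Whereas a ∉ Z(G) since a·b = ab ≠ a¹²b = b·a.
Checking each of the 26 elements this way gives Z(G) = {e}, of order 1.

Answer: {e}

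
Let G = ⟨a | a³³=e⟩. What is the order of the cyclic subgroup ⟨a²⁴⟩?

|⟨a²⁴⟩| equals the order of a²⁴. Compute successive powers until reaching e:
  (a²⁴)¹ = a²⁴, (a²⁴)² = a¹⁵, (a²⁴)³ = a⁶, (a²⁴)⁴ = a³⁰, (a²⁴)⁵ = a²¹, (a²⁴)⁶ = a¹², (a²⁴)⁷ = a³, (a²⁴)⁸ = a²⁷, (a²⁴)⁹ = a¹⁸, (a²⁴)¹⁰ = a⁹, (a²⁴)¹¹ = e.
The smallest positive k with (a²⁴)ᵏ = e is 11, so |⟨a²⁴⟩| = 11.

Answer: 11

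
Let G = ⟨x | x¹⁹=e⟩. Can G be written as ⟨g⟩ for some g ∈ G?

|G| = 19. The element x has order 19 (its powers give 19 distinct elements), so ⟨x⟩ = G and G is cyclic.

Answer: Yes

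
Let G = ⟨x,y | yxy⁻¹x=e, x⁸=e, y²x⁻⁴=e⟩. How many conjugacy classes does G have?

The conjugacy classes (representative and size) are:
  [e] (size 1), [x⁷] (size 2), [x²] (size 2), [x⁵] (size 2), [x⁴] (size 1), [x²y⁻¹] (size 4), [x³y] (size 4).
Class equation: 1 + 2 + 2 + 2 + 1 + 4 + 4 = 16 = |G|. So G has 7 conjugacy classes.

Answer: 7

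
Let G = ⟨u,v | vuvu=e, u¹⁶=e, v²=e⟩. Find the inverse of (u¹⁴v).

The order of (u¹⁴v) is 2 (smallest k with (u¹⁴v)ᵏ = e), so (u¹⁴v)⁻¹ = (u¹⁴v)¹ = u¹⁴v.
Check: (u¹⁴v) · (u¹⁴v) → (u¹⁴v) · u¹⁴ = v;   v · v = e, giving e as required.

Answer: u¹⁴v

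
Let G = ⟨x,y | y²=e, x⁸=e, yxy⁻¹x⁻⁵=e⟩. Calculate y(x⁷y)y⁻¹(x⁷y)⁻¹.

[y, (x⁷y)] = y·(x⁷y)·y⁻¹·(x⁷y)⁻¹.
  y · (x⁷y) = x³
  (x³) · y = x³y
  (x³y) · (x⁵y) = x⁴

Answer: x⁴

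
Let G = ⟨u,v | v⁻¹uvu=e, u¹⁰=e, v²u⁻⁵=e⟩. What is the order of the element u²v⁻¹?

Compute successive powers until reaching e:
  (u²v⁻¹)¹ = u²v⁻¹, (u²v⁻¹)² = u⁵, (u²v⁻¹)³ = u²v, (u²v⁻¹)⁴ = e.
The smallest positive k with (u²v⁻¹)ᵏ = e is 4.

Answer: 4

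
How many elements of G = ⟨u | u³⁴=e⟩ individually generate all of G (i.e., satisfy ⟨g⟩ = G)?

G is cyclic of order 34. An element generates G iff its order is 34, and a cyclic group of order 34 has exactly φ(34) = 16 such elements.

Answer: 16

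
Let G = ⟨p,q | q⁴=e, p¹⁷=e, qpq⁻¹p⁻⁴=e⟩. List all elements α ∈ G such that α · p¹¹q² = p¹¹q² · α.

⟨p¹¹q²⟩ ⊆ C_G(p¹¹q²) since powers of p¹¹q² commute with p¹¹q²; so |C_G(p¹¹q²)| ≥ |⟨p¹¹q²⟩| = 2.
By orbit–stabilizer, |C_G(p¹¹q²)| = |G| / |conj. class of p¹¹q²| = 68 / 17 = 4.
The 4 elements commuting with p¹¹q² are {e, p²q³, p⁹q, p¹¹q²}.

Answer: {e, p²q³, p⁹q, p¹¹q²}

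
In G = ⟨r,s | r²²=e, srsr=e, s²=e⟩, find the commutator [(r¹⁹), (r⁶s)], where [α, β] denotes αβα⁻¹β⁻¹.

[(r¹⁹), (r⁶s)] = (r¹⁹)·(r⁶s)·(r¹⁹)⁻¹·(r⁶s)⁻¹.
  (r¹⁹) · (r⁶s) = r³s
  (r³s) · (r³) = s
  s · (r⁶s) = r¹⁶

Answer: r¹⁶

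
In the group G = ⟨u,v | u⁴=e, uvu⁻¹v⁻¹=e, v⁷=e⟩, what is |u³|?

Compute successive powers until reaching e:
  (u³)¹ = u³, (u³)² = u², (u³)³ = u, (u³)⁴ = e.
The smallest positive k with (u³)ᵏ = e is 4.

Answer: 4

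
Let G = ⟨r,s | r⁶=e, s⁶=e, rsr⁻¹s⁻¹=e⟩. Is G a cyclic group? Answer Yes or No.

|G| = 36, but the maximum element order in G is 6 < 36. No single element generates all of G, so G is not cyclic.

Answer: No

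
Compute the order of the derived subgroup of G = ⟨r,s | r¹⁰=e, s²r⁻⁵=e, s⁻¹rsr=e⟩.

G' = [G, G] is generated by all commutators. The generator-pair commutators are: [r, s] = r².
The subgroup they normally generate is {e, r², r⁴, r⁶, r⁸}, of order 5.
Check: |G/G'| = 20/5 = 4 is the order of the abelianisation.

Answer: 5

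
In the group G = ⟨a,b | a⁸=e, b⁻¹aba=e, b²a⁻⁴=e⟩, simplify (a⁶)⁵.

Compute successive powers of (a⁶), reducing at each step:
  (a⁶)²: (a⁶) · a⁶ = a⁴
  (a⁶)³: (a⁴) · a⁶ = a²
  (a⁶)⁴: (a²) · a⁶ = e
  (a⁶)⁵: e · a⁶ = a⁶

Answer: a⁶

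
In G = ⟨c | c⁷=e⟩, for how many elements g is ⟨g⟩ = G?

G is cyclic of order 7. An element generates G iff its order is 7, and a cyclic group of order 7 has exactly φ(7) = 6 such elements.

Answer: 6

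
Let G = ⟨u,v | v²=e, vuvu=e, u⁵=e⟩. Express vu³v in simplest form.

Multiply left to right, reducing at each step:
  v · u³ = u²v
  (u²v) · v = u²

Answer: u²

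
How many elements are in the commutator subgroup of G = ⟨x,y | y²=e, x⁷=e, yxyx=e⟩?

G' = [G, G] is generated by all commutators. The generator-pair commutators are: [x, y] = x².
The subgroup they normally generate is {e, x, x², x³, x⁴, x⁵, x⁶}, of order 7.
Check: |G/G'| = 14/7 = 2 is the order of the abelianisation.

Answer: 7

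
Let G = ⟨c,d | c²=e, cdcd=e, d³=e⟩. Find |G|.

Enumerate words in the generators, reducing via the relations: the distinct elements are
  {c, d, e, cd, d², cd²}.
No further products give new elements, so |G| = 6.

Answer: 6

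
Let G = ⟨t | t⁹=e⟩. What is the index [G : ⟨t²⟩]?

First find ord(t²) by computing successive powers:
  (t²)¹ = t², (t²)² = t⁴, (t²)³ = t⁶, (t²)⁴ = t⁸, (t²)⁵ = t, (t²)⁶ = t³, (t²)⁷ = t⁵, (t²)⁸ = t⁷, (t²)⁹ = e.
So |⟨t²⟩| = ord(t²) = 9. With |G| = 9, by Lagrange [G : ⟨t²⟩] = 9/9 = 1.

Answer: 1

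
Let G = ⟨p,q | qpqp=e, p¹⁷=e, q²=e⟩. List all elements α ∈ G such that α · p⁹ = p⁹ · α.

⟨p⁹⟩ ⊆ C_G(p⁹) since powers of p⁹ commute with p⁹; so |C_G(p⁹)| ≥ |⟨p⁹⟩| = 17.
By orbit–stabilizer, |C_G(p⁹)| = |G| / |conj. class of p⁹| = 34 / 2 = 17.
The 17 elements commuting with p⁹ are {e, p, p², p³, p⁴, p⁵, p⁶, p⁷, p⁸, p⁹, p¹⁰, p¹¹, p¹², p¹³, p¹⁴, p¹⁵, p¹⁶}.

Answer: {e, p, p², p³, p⁴, p⁵, p⁶, p⁷, p⁸, p⁹, p¹⁰, p¹¹, p¹², p¹³, p¹⁴, p¹⁵, p¹⁶}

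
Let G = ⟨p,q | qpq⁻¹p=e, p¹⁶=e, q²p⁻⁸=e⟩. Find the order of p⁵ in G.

Compute successive powers until reaching e:
  (p⁵)¹ = p⁵, (p⁵)² = p¹⁰, (p⁵)³ = p¹⁵, (p⁵)⁴ = p⁴, (p⁵)⁵ = p⁹, (p⁵)⁶ = p¹⁴, (p⁵)⁷ = p³, (p⁵)⁸ = p⁸, (p⁵)⁹ = p¹³, (p⁵)¹⁰ = p², (p⁵)¹¹ = p⁷, (p⁵)¹² = p¹², (p⁵)¹³ = p, (p⁵)¹⁴ = p⁶, (p⁵)¹⁵ = p¹¹, (p⁵)¹⁶ = e.
The smallest positive k with (p⁵)ᵏ = e is 16.

Answer: 16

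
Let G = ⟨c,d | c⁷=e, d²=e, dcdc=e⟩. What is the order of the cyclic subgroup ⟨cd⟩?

|⟨cd⟩| equals the order of cd. Compute successive powers until reaching e:
  (cd)¹ = cd, (cd)² = e.
The smallest positive k with (cd)ᵏ = e is 2, so |⟨cd⟩| = 2.

Answer: 2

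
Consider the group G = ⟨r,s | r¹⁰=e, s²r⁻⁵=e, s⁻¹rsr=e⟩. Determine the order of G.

Enumerate words in the generators, reducing via the relations: the distinct elements are
  {e, r, s, rs, r², r³, r⁴, r⁵, r⁶, r⁷, r⁸, r⁹, r²s, r³s, r⁴s, s⁻¹, rs⁻¹, r²s⁻¹, r³s⁻¹, r⁴s⁻¹}.
No further products give new elements, so |G| = 20.

Answer: 20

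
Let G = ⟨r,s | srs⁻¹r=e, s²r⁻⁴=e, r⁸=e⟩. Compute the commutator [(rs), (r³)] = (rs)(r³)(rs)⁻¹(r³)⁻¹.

[(rs), (r³)] = (rs)·(r³)·(rs)⁻¹·(r³)⁻¹.
  (rs) · (r³) = r²s⁻¹
  (r²s⁻¹) · (rs⁻¹) = r⁵
  (r⁵) · (r⁵) = r²

Answer: r²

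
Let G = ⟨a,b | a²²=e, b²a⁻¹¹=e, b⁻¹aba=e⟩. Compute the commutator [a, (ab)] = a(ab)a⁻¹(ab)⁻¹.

[a, (ab)] = a·(ab)·a⁻¹·(ab)⁻¹.
  a · (ab) = a²b
  (a²b) · (a²¹) = a³b
  (a³b) · (ab⁻¹) = a²

Answer: a²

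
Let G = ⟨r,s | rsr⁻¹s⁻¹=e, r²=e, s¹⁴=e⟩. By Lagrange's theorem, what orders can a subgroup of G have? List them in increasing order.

|G| = 28 = 2² · 7. By Lagrange's theorem the order of any subgroup divides 28; the divisors of 28 are 1, 2, 4, 7, 14, 28.

Answer: 1, 2, 4, 7, 14, 28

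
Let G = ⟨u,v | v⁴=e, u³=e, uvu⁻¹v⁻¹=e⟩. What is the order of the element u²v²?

Compute successive powers until reaching e:
  (u²v²)¹ = u²v², (u²v²)² = u, (u²v²)³ = v², (u²v²)⁴ = u², (u²v²)⁵ = uv², (u²v²)⁶ = e.
The smallest positive k with (u²v²)ᵏ = e is 6.

Answer: 6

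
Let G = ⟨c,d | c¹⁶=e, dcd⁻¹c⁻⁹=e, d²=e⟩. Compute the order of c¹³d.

Compute successive powers until reaching e:
  (c¹³d)¹ = c¹³d, (c¹³d)² = c², (c¹³d)³ = c¹⁵d, (c¹³d)⁴ = c⁴, (c¹³d)⁵ = cd, (c¹³d)⁶ = c⁶, (c¹³d)⁷ = c³d, (c¹³d)⁸ = c⁸, (c¹³d)⁹ = c⁵d, (c¹³d)¹⁰ = c¹⁰, (c¹³d)¹¹ = c⁷d, (c¹³d)¹² = c¹², (c¹³d)¹³ = c⁹d, (c¹³d)¹⁴ = c¹⁴, (c¹³d)¹⁵ = c¹¹d, (c¹³d)¹⁶ = e.
The smallest positive k with (c¹³d)ᵏ = e is 16.

Answer: 16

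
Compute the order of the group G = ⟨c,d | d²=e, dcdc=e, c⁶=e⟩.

Enumerate words in the generators, reducing via the relations: the distinct elements are
  {c, d, e, cd, c², c³, c⁴, c⁵, c²d, c³d, c⁴d, c⁵d}.
No further products give new elements, so |G| = 12.

Answer: 12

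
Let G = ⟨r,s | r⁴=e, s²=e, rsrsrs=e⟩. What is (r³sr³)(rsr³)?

Compute (r³sr³) · (rsr³) by multiplying left to right and reducing via the relations at each step:
  (r³sr³) · r = r³s
  (r³s) · s = r³
  (r³) · r³ = r²

Answer: r²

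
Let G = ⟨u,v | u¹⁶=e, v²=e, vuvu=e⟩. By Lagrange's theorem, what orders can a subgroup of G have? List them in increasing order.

|G| = 32 = 2⁵. By Lagrange's theorem the order of any subgroup divides 32; the divisors of 32 are 1, 2, 4, 8, 16, 32.

Answer: 1, 2, 4, 8, 16, 32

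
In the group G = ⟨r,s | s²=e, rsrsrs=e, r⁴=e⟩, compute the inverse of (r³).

The order of (r³) is 4 (smallest k with (r³)ᵏ = e), so (r³)⁻¹ = (r³)³ = r.
Check: (r³) · r → (r³) · r = e, giving e as required.

Answer: r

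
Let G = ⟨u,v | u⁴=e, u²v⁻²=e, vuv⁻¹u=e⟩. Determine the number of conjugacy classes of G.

The conjugacy classes (representative and size) are:
  [e] (size 1), [u³] (size 2), [u²] (size 1), [v⁻¹] (size 2), [uv] (size 2).
Class equation: 1 + 2 + 1 + 2 + 2 = 8 = |G|. So G has 5 conjugacy classes.

Answer: 5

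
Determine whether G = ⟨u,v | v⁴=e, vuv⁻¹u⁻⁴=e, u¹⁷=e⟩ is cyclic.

Every cyclic group is abelian. But u·v = uv while v·u = u⁴v, so u·v ≠ v·u and G is not abelian. Hence G is not cyclic.

Answer: No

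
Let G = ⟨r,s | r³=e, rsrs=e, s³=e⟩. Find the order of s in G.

Compute successive powers until reaching e:
  s¹ = s, s² = s², s³ = e.
The smallest positive k with sᵏ = e is 3.

Answer: 3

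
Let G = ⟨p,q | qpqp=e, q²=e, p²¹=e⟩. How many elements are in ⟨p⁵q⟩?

|⟨p⁵q⟩| equals the order of p⁵q. Compute successive powers until reaching e:
  (p⁵q)¹ = p⁵q, (p⁵q)² = e.
The smallest positive k with (p⁵q)ᵏ = e is 2, so |⟨p⁵q⟩| = 2.

Answer: 2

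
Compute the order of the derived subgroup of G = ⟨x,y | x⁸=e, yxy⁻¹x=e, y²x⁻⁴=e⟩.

G' = [G, G] is generated by all commutators. The generator-pair commutators are: [x, y] = x².
The subgroup they normally generate is {e, x², x⁴, x⁶}, of order 4.
Check: |G/G'| = 16/4 = 4 is the order of the abelianisation.

Answer: 4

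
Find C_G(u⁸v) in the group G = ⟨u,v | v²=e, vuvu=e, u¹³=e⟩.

⟨u⁸v⟩ ⊆ C_G(u⁸v) since powers of u⁸v commute with u⁸v; so |C_G(u⁸v)| ≥ |⟨u⁸v⟩| = 2.
By orbit–stabilizer, |C_G(u⁸v)| = |G| / |conj. class of u⁸v| = 26 / 13 = 2.
The 2 elements commuting with u⁸v are {e, u⁸v}.

Answer: {e, u⁸v}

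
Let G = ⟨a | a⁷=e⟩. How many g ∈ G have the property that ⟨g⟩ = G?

G is cyclic of order 7. An element generates G iff its order is 7, and a cyclic group of order 7 has exactly φ(7) = 6 such elements.

Answer: 6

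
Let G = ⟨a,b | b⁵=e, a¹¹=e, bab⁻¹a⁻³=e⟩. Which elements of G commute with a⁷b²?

⟨a⁷b²⟩ ⊆ C_G(a⁷b²) since powers of a⁷b² commute with a⁷b²; so |C_G(a⁷b²)| ≥ |⟨a⁷b²⟩| = 5.
By orbit–stabilizer, |C_G(a⁷b²)| = |G| / |conj. class of a⁷b²| = 55 / 11 = 5.
The 5 elements commuting with a⁷b² are {e, a⁴b⁴, a⁷b², a¹⁰b, a⁹b³}.

Answer: {e, a⁴b⁴, a⁷b², a¹⁰b, a⁹b³}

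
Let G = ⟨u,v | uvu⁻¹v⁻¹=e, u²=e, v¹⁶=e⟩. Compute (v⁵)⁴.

Compute successive powers of (v⁵), reducing at each step:
  (v⁵)²: (v⁵) · v⁵ = v¹⁰
  (v⁵)³: (v¹⁰) · v⁵ = v¹⁵
  (v⁵)⁴: (v¹⁵) · v⁵ = v⁴

Answer: v⁴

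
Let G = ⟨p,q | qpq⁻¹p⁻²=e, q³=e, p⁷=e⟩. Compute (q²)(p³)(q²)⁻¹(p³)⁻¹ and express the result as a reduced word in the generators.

[(q²), (p³)] = (q²)·(p³)·(q²)⁻¹·(p³)⁻¹.
  (q²) · (p³) = p⁵q²
  (p⁵q²) · q = p⁵
  (p⁵) · (p⁴) = p²

Answer: p²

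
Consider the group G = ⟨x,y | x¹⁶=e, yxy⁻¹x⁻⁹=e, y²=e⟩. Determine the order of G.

Enumerate words in the generators, reducing via the relations: the distinct elements are
  {e, x, y, xy, x², x³, x⁴, x⁵, x⁶, x⁷, x⁸, x⁹, x²y, x³y, x¹², x¹³, x¹¹, x¹⁰, x¹⁴, x¹⁵, x⁴y, x⁵y, x⁶y, x⁷y, x⁸y, x⁹y, x¹²y, x¹³y, x¹¹y, x¹⁰y, x¹⁴y, x¹⁵y}.
No further products give new elements, so |G| = 32.

Answer: 32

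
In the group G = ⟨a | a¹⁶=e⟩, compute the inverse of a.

The order of a is 16 (smallest k with aᵏ = e), so a⁻¹ = a¹⁵ = a¹⁵.
Check: a · (a¹⁵) → a · a¹⁵ = e, giving e as required.

Answer: a¹⁵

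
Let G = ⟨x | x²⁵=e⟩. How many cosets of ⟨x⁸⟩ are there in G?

First find ord(x⁸) by computing successive powers:
  (x⁸)¹ = x⁸, (x⁸)² = x¹⁶, (x⁸)³ = x²⁴, (x⁸)⁴ = x⁷, (x⁸)⁵ = x¹⁵, (x⁸)⁶ = x²³, (x⁸)⁷ = x⁶, (x⁸)⁸ = x¹⁴, (x⁸)⁹ = x²², (x⁸)¹⁰ = x⁵, (x⁸)¹¹ = x¹³, (x⁸)¹² = x²¹, (x⁸)¹³ = x⁴, (x⁸)¹⁴ = x¹², (x⁸)¹⁵ = x²⁰, (x⁸)¹⁶ = x³, (x⁸)¹⁷ = x¹¹, (x⁸)¹⁸ = x¹⁹, (x⁸)¹⁹ = x², (x⁸)²⁰ = x¹⁰, (x⁸)²¹ = x¹⁸, (x⁸)²² = x, (x⁸)²³ = x⁹, (x⁸)²⁴ = x¹⁷, (x⁸)²⁵ = e.
So |⟨x⁸⟩| = ord(x⁸) = 25. With |G| = 25, by Lagrange [G : ⟨x⁸⟩] = 25/25 = 1.

Answer: 1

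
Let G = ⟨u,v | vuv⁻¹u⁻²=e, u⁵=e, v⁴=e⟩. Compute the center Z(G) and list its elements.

An element z ∈ Z(G) iff z commutes with every generator.
For example e is central: e·u = u = u·e; e·v = v = v·e.
Whereas u ∉ Z(G) since u·v = uv ≠ u²v = v·u.
Checking each of the 20 elements this way gives Z(G) = {e}, of order 1.

Answer: {e}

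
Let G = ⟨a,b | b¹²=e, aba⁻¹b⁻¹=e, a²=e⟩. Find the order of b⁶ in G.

Compute successive powers until reaching e:
  (b⁶)¹ = b⁶, (b⁶)² = e.
The smallest positive k with (b⁶)ᵏ = e is 2.

Answer: 2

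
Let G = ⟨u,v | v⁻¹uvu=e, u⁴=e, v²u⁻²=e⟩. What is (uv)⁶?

Compute successive powers of (uv), reducing at each step:
  (uv)²: (uv) · u = v;   v · v = u²
  (uv)³: (u²) · u = u³;   (u³) · v = uv⁻¹
  (uv)⁴: (uv⁻¹) · u = v⁻¹;   (v⁻¹) · v = e
  (uv)⁵: e · u = u;   u · v = uv
  (uv)⁶: (uv) · u = v;   v · v = u²

Answer: u²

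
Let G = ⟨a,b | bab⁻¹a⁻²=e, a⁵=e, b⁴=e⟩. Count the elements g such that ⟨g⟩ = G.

⟨g⟩ = G would require ord(g) = |G| = 20, but the maximum element order in G is 5 < 20. So G is not cyclic and no single element generates it: the count is 0.

Answer: 0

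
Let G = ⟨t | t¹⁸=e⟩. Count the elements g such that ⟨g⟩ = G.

G is cyclic of order 18. An element generates G iff its order is 18, and a cyclic group of order 18 has exactly φ(18) = 6 such elements.

Answer: 6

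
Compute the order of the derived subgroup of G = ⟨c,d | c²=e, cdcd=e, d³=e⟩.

G' = [G, G] is generated by all commutators. The generator-pair commutators are: [c, d] = d.
The subgroup they normally generate is {e, d, d²}, of order 3.
Check: |G/G'| = 6/3 = 2 is the order of the abelianisation.

Answer: 3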